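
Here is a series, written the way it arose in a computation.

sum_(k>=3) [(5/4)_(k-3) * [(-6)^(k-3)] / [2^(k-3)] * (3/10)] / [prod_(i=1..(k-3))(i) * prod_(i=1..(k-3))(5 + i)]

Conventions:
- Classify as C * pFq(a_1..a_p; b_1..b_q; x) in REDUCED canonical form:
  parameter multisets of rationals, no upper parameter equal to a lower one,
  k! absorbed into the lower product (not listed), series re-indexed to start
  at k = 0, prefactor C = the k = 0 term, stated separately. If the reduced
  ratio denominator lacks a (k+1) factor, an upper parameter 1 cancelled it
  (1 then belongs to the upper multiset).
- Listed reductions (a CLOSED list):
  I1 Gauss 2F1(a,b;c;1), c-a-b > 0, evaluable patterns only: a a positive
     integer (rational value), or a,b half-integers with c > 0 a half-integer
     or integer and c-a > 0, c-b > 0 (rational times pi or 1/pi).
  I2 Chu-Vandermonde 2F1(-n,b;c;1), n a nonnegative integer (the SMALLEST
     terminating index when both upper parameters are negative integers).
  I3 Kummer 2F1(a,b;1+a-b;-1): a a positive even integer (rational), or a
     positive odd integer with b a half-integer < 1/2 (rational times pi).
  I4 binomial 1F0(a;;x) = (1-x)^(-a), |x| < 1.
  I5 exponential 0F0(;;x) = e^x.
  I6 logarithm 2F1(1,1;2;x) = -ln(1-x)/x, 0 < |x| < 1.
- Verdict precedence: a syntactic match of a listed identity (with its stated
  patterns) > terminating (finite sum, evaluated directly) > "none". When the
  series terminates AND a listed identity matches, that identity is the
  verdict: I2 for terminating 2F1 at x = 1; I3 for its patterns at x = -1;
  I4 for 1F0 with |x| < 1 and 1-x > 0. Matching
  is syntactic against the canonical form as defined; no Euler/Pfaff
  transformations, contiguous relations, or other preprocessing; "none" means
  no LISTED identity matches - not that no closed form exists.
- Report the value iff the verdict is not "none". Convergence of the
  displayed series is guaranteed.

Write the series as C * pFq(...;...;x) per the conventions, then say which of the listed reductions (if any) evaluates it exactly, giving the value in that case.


Canonical form: C = 3/10 times 1F1 with upper {5/4}, lower {6}, x = -3. Verdict: no listed reduction: x = -3 and upper {5/4} fail every I1-I6 pattern.

First insight: from the first term 3/10: the product of the first k integers (C = 3/10, x = -3) is k!.
Ratio: r(k) = (-3) * (k+5/4) / [(k+6) (k+1)] - poly over poly, x = (-3) from leading terms; C = 3/10 at k = 0.


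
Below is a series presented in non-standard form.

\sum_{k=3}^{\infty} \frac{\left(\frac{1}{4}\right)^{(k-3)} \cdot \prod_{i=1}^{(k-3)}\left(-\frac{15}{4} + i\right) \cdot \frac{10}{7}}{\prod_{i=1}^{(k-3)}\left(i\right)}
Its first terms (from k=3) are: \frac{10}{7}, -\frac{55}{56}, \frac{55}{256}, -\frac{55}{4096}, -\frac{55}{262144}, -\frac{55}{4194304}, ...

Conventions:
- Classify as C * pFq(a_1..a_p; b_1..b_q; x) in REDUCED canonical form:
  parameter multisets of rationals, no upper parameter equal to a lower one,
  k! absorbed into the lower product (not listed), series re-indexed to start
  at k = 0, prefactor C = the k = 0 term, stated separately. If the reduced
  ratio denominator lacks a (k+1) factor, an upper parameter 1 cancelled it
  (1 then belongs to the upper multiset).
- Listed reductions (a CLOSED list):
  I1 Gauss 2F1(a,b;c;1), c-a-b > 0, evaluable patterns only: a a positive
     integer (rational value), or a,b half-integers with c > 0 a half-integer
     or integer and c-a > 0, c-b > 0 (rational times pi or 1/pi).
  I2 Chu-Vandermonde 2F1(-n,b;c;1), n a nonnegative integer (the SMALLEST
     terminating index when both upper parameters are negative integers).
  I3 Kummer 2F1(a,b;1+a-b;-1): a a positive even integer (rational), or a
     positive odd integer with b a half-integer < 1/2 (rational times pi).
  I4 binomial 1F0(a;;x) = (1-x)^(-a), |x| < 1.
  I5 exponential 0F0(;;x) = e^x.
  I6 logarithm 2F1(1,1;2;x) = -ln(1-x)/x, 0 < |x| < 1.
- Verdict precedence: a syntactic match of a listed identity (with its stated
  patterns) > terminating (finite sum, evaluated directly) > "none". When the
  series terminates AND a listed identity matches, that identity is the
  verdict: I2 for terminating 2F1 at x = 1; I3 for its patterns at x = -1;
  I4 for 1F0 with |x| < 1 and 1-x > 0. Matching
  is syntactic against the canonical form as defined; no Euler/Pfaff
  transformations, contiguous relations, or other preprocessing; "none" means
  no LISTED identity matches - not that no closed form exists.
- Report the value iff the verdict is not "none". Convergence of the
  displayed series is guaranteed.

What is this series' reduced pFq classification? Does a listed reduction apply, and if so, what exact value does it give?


Prefactor \frac{10}{7}, argument \frac{1}{4}: 1F0 with upper {-\frac{11}{4}} over lower {-}. Verdict (x = \frac{1}{4}): the binomial series (I4) applies (the 1F0 binomial series: exponent 11/4, x = \frac{1}{4}). Value: \frac{10}{7} \cdot \left(\frac{3}{4}\right)^{\frac{11}{4}}.

Key observation: x = \frac{1}{4} and the running product (C = 10/7) telescopes to a rising factorial.
Consecutive-term ratio: r(k) = \frac{1}{4} * (k-\frac{11}{4}) / [(k+1)] - rational; roots negated = parameters, x = \frac{1}{4}, C = \frac{10}{7}.


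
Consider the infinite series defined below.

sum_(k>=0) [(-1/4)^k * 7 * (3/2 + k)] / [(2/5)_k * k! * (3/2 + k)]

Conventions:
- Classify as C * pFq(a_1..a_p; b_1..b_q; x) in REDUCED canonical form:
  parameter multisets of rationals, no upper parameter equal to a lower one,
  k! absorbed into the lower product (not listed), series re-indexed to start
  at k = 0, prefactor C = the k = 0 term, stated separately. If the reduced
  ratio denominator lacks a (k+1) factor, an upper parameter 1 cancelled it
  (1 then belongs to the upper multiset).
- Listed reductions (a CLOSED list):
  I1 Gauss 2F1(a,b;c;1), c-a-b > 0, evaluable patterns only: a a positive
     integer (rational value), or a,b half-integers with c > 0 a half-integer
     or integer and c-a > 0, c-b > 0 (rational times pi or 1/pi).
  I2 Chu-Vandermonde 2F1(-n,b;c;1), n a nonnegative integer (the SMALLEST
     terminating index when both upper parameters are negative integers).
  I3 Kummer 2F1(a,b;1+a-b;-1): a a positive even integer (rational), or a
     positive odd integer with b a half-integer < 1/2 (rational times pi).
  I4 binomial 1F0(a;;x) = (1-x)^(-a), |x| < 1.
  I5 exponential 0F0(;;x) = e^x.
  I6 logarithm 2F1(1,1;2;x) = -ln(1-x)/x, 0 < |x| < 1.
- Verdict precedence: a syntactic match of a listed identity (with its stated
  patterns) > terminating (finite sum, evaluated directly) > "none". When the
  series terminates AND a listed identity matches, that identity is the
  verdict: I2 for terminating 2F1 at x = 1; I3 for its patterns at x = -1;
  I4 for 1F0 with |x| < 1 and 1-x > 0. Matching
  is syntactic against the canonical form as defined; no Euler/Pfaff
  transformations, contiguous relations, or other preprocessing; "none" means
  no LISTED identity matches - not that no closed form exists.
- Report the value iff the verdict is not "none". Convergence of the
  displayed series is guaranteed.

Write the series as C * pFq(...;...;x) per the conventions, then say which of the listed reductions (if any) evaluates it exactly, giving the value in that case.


x = -1/4 here; the reduced form reads 0F1, upper {-}, lower {2/5}, C = 7. Verdict: none - this 0F1 at x = -1/4 matches no listed pattern, and upper {-} holds no stopper.

Key step: with t_0 = 7, k + 3/2 divides numerator and denominator alike; C = 7 after cancelling.
Step ratio: r(k) = (-1/4) * 1 / [(k+2/5) (k+1)] ; factor over Q: parameters, x = (-1/4), and C = 7.


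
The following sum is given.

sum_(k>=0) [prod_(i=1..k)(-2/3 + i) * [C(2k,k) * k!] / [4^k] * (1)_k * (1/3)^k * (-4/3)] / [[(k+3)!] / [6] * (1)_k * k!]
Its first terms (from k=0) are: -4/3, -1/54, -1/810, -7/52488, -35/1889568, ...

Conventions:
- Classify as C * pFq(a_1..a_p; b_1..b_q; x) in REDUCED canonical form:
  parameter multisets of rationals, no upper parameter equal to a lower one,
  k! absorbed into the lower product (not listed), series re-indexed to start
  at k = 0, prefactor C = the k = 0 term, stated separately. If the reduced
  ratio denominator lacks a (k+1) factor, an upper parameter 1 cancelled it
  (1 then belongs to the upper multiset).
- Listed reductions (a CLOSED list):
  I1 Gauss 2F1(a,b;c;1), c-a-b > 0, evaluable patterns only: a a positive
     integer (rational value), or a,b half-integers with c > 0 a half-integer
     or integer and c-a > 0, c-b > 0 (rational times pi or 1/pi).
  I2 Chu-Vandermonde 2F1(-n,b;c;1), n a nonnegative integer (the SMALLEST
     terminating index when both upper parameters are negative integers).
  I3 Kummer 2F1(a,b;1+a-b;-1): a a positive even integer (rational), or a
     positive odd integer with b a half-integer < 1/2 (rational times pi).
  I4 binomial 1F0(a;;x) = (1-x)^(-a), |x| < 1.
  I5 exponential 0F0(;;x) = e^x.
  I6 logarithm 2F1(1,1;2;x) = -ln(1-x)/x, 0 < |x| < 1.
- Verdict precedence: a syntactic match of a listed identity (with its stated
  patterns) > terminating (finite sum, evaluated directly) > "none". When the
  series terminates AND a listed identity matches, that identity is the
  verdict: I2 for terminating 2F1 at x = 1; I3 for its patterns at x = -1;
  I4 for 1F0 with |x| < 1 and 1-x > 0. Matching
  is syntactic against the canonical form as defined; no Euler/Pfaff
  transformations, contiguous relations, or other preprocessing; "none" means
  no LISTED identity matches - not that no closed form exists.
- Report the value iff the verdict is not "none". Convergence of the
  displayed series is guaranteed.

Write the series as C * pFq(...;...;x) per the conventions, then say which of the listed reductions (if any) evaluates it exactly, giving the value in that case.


Prefactor -4/3, argument 1/3: 2F1 with upper {1/3, 1/2} over lower {4}. Verdict: none. Every listed pattern misses the 2F1 form at 1/3, upper {1/3, 1/2}.

Key step: x = (1/3) and the denominator's factorial ratio (prefactor -4/3) is a lower Pochhammer.
Ratio: r(k) = (1/3) * (k+1/3) (k+1/2) / [(k+4) (k+1)] - rational in k. x = (1/3); t_0 = -4/3; negate the roots.


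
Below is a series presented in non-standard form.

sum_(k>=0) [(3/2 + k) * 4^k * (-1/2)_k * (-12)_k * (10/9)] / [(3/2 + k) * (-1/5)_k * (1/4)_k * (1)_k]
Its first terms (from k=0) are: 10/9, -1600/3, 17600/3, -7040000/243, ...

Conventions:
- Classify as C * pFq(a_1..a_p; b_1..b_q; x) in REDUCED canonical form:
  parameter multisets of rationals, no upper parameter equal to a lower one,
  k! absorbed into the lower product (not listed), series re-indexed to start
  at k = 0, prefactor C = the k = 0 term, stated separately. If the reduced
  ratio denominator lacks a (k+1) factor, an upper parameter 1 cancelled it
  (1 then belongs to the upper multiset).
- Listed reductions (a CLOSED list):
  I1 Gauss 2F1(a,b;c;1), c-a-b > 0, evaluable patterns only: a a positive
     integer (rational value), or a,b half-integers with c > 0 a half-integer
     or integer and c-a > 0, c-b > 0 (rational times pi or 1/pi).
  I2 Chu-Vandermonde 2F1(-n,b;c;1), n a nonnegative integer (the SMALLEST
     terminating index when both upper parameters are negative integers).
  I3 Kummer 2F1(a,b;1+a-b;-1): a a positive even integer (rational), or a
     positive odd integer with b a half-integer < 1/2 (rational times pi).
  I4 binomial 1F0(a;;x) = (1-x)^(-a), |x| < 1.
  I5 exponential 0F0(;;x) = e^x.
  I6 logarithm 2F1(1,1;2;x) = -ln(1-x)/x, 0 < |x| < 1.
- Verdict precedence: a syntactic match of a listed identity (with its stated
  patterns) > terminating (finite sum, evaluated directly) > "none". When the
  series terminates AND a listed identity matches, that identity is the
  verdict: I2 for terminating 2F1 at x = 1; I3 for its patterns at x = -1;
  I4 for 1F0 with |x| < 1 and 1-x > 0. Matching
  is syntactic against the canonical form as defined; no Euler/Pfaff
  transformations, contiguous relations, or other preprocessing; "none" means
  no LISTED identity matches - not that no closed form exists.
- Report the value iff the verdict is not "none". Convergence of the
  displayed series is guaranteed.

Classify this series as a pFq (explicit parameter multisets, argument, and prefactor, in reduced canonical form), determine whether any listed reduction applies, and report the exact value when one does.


Prefactor 10/9, argument 4: 2F2 with upper {-12, -1/2} over lower {-1/5, 1/4}. Verdict: terminating. With -12 upstairs the series is a 13-term polynomial sum; evaluated term by term. Value: -695005606137544026970/20289704640148070127.

Key step: from the first term 10/9: k + 3/2 divides numerator and denominator alike; C = 10/9 after cancelling.
Consecutive-term ratio: r(k) = 4 * (k-12) (k-1/2) / [(k-1/5) (k+1/4) (k+1)] - rational; roots negated = parameters, x = 4, C = 10/9.


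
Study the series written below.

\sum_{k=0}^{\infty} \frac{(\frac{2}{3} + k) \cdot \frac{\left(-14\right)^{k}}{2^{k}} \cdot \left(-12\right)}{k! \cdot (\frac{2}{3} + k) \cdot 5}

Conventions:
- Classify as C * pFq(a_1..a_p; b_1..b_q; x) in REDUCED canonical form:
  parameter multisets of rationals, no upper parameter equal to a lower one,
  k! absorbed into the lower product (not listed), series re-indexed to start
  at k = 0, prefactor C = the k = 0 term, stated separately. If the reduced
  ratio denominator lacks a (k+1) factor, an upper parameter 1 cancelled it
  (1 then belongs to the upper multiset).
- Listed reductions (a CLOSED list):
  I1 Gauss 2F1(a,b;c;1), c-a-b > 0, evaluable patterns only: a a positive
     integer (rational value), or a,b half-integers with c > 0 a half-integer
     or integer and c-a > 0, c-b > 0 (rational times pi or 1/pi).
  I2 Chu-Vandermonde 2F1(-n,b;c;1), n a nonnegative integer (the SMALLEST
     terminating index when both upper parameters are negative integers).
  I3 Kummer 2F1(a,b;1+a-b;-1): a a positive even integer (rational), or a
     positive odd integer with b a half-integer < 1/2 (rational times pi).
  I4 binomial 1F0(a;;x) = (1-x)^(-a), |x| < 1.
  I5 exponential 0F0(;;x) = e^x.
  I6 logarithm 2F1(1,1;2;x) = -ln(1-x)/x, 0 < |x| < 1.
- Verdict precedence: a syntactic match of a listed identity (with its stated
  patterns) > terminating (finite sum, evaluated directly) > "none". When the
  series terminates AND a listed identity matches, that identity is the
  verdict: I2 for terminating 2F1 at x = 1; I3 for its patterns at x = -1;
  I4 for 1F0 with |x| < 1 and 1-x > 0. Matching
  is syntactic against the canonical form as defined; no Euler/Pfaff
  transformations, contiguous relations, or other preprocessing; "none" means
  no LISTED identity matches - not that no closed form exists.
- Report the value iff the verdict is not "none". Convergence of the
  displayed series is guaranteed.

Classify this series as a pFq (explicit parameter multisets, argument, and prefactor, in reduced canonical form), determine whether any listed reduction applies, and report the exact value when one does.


Prefactor -\frac{12}{5}, argument -7: 0F0 with upper {-} over lower {-}. Verdict: exponential (I5) fires (the 0F0 exponential series at x = -7). Exact value: \left(-\frac{12}{5}\right) \cdot e^{-7}.

Key observation: t_0 = -\frac{12}{5} here, and the constant factors (C = -12/5, x = -7) combine into one prefactor.
Consecutive-term ratio: r(k) = -7 * 1 / [(k+1)] - poly over poly, x = -7 from leading terms; C = -\frac{12}{5} at k = 0.


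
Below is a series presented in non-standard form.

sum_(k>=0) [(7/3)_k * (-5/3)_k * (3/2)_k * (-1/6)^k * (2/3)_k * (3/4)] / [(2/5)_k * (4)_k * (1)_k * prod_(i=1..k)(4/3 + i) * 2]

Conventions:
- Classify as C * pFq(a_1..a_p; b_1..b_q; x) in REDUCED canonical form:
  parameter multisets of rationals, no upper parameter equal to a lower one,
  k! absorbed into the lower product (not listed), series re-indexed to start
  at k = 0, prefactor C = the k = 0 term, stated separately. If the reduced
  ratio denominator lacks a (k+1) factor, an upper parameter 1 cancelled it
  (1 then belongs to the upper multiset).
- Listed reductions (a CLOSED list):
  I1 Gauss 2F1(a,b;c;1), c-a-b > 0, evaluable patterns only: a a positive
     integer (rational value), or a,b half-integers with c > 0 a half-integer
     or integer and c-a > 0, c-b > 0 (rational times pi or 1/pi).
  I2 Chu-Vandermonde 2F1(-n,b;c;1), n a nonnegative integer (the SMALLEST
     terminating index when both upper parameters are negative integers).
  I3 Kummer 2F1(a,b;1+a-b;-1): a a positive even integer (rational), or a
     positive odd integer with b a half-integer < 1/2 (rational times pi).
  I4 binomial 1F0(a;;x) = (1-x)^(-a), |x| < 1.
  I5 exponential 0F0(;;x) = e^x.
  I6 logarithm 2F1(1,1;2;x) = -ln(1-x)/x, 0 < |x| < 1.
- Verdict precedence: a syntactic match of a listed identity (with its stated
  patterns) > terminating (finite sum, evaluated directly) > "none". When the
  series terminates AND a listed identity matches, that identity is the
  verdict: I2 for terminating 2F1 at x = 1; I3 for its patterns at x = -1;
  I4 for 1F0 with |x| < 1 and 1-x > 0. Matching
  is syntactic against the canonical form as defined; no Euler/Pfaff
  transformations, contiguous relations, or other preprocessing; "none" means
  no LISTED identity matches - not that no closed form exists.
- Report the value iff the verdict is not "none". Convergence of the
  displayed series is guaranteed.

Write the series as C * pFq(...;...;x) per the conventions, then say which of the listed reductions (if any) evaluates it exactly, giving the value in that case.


Reduced: x = -1/6, 3F2, upper = {-5/3, 2/3, 3/2}, lower = {2/5, 4}, C = 3/8. Verdict: none here - no I1-I6 shape fits x = -1/6 with lower {2/5, 4}.

Structural cue: with t_0 = 3/8, the parameter 7/3 appears in both the upper and lower lists and cancels.
Adjacent-term ratio: r(k) = (-1/6) * (k-5/3) (k+2/3) (k+3/2) / [(k+2/5) (k+4) (k+1)] - poly over poly, x = (-1/6) from leading terms; C = 3/8 at k = 0.


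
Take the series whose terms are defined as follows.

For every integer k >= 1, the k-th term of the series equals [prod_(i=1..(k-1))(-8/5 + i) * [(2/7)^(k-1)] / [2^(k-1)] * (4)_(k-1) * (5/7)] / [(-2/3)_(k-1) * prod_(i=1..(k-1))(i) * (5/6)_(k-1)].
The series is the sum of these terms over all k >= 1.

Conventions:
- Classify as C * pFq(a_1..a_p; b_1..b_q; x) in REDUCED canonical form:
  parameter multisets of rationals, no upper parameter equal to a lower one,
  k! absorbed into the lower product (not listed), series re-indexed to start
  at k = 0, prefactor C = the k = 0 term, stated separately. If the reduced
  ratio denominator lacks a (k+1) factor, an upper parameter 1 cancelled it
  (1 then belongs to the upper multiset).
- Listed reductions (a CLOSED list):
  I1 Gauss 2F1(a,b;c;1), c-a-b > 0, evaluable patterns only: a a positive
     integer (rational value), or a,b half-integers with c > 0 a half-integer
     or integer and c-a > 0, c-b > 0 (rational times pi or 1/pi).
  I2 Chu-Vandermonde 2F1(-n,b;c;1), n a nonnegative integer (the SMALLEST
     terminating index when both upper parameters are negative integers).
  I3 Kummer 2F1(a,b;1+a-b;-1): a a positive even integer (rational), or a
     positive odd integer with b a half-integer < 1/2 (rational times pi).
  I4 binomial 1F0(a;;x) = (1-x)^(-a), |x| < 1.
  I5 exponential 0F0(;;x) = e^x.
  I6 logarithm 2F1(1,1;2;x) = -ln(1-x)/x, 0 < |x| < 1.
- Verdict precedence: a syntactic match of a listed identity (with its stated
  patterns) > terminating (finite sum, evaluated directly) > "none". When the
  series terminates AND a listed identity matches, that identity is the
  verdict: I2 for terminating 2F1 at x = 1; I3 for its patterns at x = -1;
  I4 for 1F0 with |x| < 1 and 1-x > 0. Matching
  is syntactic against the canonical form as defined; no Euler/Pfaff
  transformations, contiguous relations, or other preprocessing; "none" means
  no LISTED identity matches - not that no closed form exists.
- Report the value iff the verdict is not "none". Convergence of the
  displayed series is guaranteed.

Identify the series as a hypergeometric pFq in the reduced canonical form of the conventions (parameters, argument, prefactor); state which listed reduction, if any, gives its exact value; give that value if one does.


At argument 1/7: a 2F2 with upper {-3/5, 4}, lower {-2/3, 5/6}, scaled by C = 5/7. Verdict: none - this 2F2 at x = 1/7 matches no listed pattern, and upper {-3/5, 4} holds no stopper.

Key observation: x = (1/7) and the two k-th powers (prefactor 5/7) combine into one argument.
Consecutive-term ratio: r(k) = (1/7) * (k-3/5) (k+4) / [(k-2/3) (k+5/6) (k+1)] - rational in k. x = (1/7); t_0 = 5/7; negate the roots.


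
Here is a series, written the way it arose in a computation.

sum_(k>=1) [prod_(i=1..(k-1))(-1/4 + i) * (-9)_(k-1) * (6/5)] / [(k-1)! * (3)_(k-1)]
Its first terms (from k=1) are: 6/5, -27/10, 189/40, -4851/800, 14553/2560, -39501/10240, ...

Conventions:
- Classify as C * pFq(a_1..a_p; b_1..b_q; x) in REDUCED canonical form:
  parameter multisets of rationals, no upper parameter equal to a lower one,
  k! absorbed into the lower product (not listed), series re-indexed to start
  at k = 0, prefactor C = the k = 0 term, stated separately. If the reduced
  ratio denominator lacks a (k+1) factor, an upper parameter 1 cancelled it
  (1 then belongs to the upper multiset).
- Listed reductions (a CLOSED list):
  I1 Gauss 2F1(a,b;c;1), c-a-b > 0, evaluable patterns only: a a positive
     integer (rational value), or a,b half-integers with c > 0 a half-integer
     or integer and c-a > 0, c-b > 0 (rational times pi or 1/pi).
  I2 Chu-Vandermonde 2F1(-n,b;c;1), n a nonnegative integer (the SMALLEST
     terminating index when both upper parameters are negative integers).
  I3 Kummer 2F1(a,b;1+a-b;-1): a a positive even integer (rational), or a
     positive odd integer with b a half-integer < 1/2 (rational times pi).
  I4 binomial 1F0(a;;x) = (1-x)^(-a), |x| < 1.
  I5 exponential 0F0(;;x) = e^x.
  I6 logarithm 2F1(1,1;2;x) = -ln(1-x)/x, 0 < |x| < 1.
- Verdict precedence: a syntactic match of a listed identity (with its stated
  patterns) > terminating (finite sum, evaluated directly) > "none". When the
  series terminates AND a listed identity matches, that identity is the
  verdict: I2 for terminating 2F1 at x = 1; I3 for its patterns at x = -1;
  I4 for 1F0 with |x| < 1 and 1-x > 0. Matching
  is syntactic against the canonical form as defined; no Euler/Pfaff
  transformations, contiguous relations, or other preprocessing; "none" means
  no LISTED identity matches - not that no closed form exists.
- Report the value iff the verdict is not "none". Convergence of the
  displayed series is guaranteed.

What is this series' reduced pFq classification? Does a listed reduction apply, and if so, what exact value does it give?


Key observation: x = 1 and the running product (C = 6/5, x = 1) telescopes to a rising factorial.
Adjacent-term ratio: r(k) = 1 * (k-9) (k+3/4) / [(k+3) (k+1)] - rational in k, leading ratio 1; with t_0 = 6/5, classification follows.

Reduced: x = 1, 2F1, upper = {-9, 3/4}, lower = {3}, C = 6/5. Verdict: Chu-Vandermonde (I2) matches (terminating 2F1 at x = 1 with n = 9, b = 3/4, c = 3). Value: 29167359/83886080.


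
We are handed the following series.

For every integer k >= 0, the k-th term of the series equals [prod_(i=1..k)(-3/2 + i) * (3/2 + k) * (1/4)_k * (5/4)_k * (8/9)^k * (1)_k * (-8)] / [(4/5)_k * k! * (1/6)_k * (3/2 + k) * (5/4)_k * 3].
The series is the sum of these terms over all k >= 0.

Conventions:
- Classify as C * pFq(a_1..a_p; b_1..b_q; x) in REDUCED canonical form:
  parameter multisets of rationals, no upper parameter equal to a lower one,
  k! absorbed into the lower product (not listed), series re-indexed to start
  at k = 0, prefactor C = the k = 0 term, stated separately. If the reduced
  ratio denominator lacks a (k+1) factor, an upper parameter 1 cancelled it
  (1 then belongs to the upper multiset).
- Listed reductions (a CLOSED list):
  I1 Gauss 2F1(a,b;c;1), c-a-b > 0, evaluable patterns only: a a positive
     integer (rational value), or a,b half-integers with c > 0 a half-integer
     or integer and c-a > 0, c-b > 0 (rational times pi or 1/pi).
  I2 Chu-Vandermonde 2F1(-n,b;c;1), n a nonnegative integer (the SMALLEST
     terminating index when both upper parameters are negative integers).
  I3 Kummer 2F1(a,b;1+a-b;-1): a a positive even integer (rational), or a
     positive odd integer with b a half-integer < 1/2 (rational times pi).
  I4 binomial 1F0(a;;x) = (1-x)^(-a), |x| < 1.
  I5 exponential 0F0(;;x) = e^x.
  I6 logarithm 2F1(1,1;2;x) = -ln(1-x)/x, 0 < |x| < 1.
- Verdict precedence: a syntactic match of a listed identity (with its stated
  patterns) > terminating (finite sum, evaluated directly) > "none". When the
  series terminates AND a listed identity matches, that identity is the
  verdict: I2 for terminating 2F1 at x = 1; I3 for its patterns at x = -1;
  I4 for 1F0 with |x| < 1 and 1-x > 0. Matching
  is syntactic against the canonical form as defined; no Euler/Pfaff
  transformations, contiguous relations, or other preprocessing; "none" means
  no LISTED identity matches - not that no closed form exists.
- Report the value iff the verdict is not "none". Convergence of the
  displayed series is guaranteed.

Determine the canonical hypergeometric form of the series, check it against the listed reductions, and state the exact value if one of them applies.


Prefactor -8/3, argument 8/9: 3F2 with upper {-1/2, 1/4, 1} over lower {1/6, 4/5}. Verdict: none. A 3F2 with upper {-1/2, 1/4, 1} fits none of I1-I6 at x = 8/9; the sum runs forever.

Key step: with t_0 = -8/3, the constant factors (C = -8/3) combine into one prefactor.
Consecutive-term ratio: r(k) = (8/9) * (k-1/2) (k+1/4) (k+1) / [(k+1/6) (k+4/5) (k+1)] - rational; roots negated = parameters, x = (8/9), C = -8/3.


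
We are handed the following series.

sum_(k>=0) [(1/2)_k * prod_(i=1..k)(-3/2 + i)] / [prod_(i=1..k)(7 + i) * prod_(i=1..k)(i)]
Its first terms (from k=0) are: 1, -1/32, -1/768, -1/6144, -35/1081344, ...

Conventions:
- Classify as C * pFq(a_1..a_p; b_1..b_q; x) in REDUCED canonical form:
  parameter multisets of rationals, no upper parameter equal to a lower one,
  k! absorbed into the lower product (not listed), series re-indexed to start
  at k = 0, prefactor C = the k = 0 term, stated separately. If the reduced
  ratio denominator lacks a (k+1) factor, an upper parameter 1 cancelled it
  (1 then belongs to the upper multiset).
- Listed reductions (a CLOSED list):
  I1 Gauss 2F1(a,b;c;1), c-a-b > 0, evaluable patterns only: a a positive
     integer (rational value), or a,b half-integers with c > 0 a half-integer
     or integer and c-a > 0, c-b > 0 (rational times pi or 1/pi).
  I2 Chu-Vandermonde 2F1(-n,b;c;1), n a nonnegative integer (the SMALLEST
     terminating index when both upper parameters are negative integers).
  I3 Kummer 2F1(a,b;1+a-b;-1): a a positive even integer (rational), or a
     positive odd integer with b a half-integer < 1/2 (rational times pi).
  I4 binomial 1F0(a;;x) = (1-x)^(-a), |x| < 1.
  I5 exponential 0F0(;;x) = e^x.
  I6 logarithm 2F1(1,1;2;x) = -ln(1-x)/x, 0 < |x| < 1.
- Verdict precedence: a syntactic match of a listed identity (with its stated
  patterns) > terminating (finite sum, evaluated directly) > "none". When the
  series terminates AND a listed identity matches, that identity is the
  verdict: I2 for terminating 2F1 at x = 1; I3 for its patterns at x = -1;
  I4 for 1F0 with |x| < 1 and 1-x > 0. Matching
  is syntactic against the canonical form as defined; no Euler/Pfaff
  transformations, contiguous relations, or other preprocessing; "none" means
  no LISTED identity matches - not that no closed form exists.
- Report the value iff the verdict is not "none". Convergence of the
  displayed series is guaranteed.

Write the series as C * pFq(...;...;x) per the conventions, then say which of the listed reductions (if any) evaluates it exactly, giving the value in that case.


Key observation: x = 1 and the product of the first k integers (C = 1, x = 1) is k!.
Consecutive-term ratio: r(k) = 1 * (k-1/2) (k+1/2) / [(k+8) (k+1)] - rational in k, leading ratio 1; with t_0 = 1, classification follows.

Reduced: x = 1, 2F1, upper = {-1/2, 1/2}, lower = {8}, C = 1. Verdict: the half-integer Gauss pattern (I1) fires (x = 1; upper {-1/2, 1/2} half-integers, c = 8 in the evaluable pattern). Exact value: (8388608/2760615) / pi.


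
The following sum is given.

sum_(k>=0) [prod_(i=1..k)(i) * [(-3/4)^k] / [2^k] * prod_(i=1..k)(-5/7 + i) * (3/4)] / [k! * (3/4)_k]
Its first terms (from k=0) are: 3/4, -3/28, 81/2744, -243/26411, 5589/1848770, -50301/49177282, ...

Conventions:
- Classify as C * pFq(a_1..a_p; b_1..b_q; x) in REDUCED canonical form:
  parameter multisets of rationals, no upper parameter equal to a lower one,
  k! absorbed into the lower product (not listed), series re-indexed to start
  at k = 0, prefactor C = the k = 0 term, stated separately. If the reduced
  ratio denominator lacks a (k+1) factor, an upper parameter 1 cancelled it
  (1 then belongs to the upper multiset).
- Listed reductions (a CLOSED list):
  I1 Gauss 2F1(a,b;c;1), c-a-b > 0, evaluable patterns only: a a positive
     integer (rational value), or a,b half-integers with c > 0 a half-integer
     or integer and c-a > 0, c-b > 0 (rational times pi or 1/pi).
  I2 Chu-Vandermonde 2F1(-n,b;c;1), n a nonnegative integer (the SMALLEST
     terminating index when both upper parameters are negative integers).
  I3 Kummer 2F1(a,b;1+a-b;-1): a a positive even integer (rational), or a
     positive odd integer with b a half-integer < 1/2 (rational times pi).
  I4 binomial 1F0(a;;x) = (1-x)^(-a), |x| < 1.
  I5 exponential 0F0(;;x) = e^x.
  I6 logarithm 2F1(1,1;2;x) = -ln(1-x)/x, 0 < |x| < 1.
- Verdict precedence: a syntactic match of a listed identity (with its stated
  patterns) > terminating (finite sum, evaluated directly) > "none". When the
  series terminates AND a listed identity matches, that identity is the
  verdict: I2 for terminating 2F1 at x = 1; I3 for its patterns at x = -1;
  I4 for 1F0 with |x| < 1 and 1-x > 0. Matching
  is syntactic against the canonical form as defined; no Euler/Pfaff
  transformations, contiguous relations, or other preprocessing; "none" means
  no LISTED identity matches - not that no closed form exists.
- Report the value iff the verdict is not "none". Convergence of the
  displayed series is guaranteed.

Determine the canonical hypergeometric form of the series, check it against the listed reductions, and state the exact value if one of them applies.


x = -3/8 here; the reduced form reads 2F1, upper {2/7, 1}, lower {3/4}, C = 3/4. Verdict: none. Every listed pattern misses the 2F1 form at -3/8, upper {2/7, 1}.

First insight: t_0 = 3/4 here, and the two k-th powers (prefactor 3/4) combine into one argument.
Adjacent-term ratio: r(k) = (-3/8) * (k+2/7) (k+1) / [(k+3/4) (k+1)] - poly over poly, x = (-3/8) from leading terms; C = 3/4 at k = 0.


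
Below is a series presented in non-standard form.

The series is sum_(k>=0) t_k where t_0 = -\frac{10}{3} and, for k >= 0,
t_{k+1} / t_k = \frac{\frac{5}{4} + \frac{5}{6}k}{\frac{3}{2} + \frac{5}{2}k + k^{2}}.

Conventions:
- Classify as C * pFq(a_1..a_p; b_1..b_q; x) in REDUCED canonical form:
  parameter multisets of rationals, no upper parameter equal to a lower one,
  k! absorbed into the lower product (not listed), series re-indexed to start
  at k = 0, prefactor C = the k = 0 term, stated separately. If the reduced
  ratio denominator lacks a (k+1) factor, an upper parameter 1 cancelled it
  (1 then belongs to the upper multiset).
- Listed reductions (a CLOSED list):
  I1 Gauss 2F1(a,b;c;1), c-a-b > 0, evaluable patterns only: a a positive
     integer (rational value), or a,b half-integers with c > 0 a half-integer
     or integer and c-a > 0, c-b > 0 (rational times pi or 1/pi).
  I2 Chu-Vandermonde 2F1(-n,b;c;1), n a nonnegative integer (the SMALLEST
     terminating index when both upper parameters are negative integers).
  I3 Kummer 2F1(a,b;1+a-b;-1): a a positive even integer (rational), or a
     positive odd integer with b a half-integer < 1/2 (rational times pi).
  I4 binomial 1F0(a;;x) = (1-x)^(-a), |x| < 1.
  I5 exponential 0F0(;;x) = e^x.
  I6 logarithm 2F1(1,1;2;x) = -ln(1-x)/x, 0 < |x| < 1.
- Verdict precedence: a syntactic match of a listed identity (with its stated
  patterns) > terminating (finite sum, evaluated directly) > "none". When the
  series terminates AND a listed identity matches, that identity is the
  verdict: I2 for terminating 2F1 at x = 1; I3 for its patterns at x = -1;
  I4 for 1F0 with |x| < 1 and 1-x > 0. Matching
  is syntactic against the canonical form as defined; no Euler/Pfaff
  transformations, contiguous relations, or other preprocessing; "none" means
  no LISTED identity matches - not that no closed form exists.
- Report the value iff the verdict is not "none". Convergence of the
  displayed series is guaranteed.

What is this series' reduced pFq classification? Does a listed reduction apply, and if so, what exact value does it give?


Prefactor -\frac{10}{3}, argument \frac{5}{6}: 0F0 with upper {-} over lower {-}. Verdict (x = \frac{5}{6}): the I5 exponential reduction applies (the 0F0 exponential series at x = \frac{5}{6}). Exact value: \left(-\frac{10}{3}\right) \cdot e^{\frac{5}{6}}.

Key observation: t_0 = -\frac{10}{3} here, and roots of the ratio polynomials (C = -10/3, x = 5/6) are the negated parameters.
Consecutive-term ratio: r(k) = \frac{5}{6} * 1 / [(k+1)] - poly over poly, x = \frac{5}{6} from leading terms; C = -\frac{10}{3} at k = 0.


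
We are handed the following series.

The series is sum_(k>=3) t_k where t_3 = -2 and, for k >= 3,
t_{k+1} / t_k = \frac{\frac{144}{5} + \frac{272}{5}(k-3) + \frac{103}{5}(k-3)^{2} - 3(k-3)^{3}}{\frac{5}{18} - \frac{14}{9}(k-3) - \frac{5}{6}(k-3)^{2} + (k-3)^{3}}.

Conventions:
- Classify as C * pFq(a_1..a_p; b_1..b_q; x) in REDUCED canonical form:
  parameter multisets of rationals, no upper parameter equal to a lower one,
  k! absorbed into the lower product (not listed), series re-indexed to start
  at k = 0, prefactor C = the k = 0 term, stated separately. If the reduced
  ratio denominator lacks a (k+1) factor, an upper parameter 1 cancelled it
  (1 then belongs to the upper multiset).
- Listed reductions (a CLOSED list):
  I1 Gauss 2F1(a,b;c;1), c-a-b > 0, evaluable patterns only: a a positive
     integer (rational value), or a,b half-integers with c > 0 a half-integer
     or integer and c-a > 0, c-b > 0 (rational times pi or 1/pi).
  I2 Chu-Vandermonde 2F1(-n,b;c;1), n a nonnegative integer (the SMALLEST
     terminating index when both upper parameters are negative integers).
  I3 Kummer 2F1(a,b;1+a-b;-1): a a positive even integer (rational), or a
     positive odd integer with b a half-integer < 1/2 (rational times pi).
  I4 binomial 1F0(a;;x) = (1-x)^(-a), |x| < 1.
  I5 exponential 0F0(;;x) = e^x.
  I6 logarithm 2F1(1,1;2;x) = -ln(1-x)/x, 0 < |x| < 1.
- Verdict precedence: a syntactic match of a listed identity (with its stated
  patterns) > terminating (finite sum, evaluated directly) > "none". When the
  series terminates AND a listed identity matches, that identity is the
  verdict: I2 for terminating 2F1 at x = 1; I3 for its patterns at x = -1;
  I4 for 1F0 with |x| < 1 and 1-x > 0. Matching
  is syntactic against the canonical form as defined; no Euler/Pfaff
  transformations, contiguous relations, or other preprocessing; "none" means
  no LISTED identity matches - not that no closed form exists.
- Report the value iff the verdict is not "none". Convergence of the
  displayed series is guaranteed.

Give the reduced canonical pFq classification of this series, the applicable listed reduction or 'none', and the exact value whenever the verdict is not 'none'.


At argument -3: a 3F2 with upper {-9, \frac{4}{5}, \frac{4}{3}}, lower {-\frac{5}{3}, -\frac{1}{6}}, scaled by C = -2. Verdict: terminating (-9 upstairs). 10 nonzero terms in all; added directly. Sum: \frac{5517354411059149479074}{394818359375}.

Key step: with t_0 = -2, roots of the ratio polynomials (C = -2) are the negated parameters.
Term ratio: r(k) = -3 * (k-9) (k+\frac{4}{5}) (k+\frac{4}{3}) / [(k-\frac{5}{3}) (k-\frac{1}{6}) (k+1)] - rational in k, leading ratio -3; with t_0 = -2, classification follows.


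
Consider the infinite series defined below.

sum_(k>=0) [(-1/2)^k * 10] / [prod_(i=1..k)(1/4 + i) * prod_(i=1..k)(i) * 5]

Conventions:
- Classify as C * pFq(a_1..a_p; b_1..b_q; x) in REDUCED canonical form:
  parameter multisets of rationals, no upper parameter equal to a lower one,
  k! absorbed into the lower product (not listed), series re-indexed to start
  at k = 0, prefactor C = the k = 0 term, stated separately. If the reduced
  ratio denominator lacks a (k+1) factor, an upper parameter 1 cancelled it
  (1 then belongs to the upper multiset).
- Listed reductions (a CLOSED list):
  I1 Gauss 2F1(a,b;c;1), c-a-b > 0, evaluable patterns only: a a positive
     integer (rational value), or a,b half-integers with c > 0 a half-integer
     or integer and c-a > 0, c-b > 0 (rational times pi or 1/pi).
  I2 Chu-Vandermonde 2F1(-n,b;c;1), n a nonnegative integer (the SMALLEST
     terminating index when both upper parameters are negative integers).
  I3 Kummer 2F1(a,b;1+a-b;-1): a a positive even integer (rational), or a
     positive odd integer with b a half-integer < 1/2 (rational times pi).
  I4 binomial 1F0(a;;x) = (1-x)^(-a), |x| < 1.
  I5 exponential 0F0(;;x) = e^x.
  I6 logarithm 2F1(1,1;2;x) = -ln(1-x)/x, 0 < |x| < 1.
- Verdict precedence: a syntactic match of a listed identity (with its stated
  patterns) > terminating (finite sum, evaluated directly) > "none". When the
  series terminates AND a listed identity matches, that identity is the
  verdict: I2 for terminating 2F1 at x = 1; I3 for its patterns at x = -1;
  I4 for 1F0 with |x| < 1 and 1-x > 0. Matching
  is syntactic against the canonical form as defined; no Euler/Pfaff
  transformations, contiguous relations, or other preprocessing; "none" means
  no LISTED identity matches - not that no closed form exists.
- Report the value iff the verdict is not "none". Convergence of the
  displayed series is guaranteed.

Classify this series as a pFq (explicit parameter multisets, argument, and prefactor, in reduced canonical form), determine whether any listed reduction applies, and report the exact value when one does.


The series (x = -1/2) is 0F1: upper {-}, lower {5/4}, prefactor 2. Verdict: no listed reduction: x = -1/2 and upper {-} fail every I1-I6 pattern.

Key observation: x = (-1/2) and the product of the first k integers (prefactor 2) is k!.
Step ratio: r(k) = (-1/2) * 1 / [(k+5/4) (k+1)] - rational in k. x = (-1/2); t_0 = 2; negate the roots.


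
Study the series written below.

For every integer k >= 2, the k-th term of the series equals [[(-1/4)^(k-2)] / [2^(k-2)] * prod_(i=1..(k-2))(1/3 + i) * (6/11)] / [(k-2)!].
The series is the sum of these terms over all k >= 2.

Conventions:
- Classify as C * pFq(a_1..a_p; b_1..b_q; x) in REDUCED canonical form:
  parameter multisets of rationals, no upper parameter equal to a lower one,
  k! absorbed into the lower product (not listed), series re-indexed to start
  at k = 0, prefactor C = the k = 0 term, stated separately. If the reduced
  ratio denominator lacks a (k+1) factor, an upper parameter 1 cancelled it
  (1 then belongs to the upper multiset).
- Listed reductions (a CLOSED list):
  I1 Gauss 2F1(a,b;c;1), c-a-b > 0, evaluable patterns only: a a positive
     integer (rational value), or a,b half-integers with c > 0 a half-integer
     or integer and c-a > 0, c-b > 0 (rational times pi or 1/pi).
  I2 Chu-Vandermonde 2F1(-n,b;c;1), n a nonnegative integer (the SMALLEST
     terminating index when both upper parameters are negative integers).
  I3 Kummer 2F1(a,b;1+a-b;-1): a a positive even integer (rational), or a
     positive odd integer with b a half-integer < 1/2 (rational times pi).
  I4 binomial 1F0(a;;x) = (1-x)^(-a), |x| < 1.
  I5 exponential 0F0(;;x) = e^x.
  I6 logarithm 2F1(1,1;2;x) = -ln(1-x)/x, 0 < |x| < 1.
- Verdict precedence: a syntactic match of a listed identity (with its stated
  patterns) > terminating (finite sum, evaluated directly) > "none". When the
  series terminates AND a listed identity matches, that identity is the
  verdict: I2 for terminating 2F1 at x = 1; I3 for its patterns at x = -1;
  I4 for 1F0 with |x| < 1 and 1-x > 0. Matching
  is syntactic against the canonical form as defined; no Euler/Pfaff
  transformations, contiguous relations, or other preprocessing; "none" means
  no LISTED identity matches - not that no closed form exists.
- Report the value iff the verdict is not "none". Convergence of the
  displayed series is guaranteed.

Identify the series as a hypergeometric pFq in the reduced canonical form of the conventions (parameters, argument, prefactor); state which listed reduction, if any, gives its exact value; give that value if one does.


Canonical form: C = 6/11 times 1F0 with upper {4/3}, lower {-}, x = -1/8. Verdict at x = -1/8: the I4 binomial reduction matches (the 1F0 binomial series: exponent -4/3, x = -1/8). Its exact value is (6/11) * (9/8)^(-4/3).

Key observation: t_0 being 6/11, the running product (prefactor 6/11) telescopes to a rising factorial.
Consecutive-term ratio: r(k) = (-1/8) * (k+4/3) / [(k+1)] ; factor over Q: parameters, x = (-1/8), and C = 6/11.
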